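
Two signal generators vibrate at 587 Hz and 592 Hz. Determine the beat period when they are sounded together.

0.200 s

f_beat = |587 − 592| = 5 Hz.
Beat period T = 1 / f_beat = 1 / 5 s.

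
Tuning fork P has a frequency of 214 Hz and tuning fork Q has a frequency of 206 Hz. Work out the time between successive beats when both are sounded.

f_beat = |214 − 206| = 8 Hz.
Beat period T = 1 / f_beat = 1 / 8 s.

0.125 s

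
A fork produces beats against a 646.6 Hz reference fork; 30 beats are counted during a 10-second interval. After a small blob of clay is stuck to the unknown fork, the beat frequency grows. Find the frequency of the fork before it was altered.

643.6 Hz

Beat frequency = 30/10 = 3 Hz.
|f − 646.6| = 3, so the fork was at either 643.6 Hz or 649.6 Hz.
Adding mass to a fork lowers its frequency; the adjustment lowers the fork's frequency.
The beat rate rose, so the adjustment moved the fork further from 646.6 Hz — it was already below the reference.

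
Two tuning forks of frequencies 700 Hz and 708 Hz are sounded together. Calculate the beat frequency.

f_beat = |f₁ − f₂|.
|700 − 708| = 8 Hz.

8 Hz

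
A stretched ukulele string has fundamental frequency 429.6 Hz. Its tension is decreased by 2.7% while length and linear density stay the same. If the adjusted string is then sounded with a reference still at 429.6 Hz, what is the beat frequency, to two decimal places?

5.84 Hz

For a string, f ∝ √T, so the new frequency is 429.6·√0.973 = 423.7607 Hz.
f_beat = |423.7607 − 429.6| = 5.84 Hz.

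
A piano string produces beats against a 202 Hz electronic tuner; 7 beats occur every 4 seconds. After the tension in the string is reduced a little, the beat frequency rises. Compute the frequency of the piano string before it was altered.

Beat frequency = 7/4 = 1.75 Hz.
|f − 202| = 1.75, so the piano string was at either 200.25 Hz or 203.75 Hz.
Lower tension means lower frequency; the adjustment lowers the piano string's frequency.
The beat rate rose, so the adjustment moved the piano string further from 202 Hz — it was already below the reference.

200.25 Hz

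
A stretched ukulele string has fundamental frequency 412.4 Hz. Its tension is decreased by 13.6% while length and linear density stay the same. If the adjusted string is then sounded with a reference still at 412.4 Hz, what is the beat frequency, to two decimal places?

For a string, f ∝ √T, so the new frequency is 412.4·√0.864 = 383.3324 Hz.
f_beat = |383.3324 − 412.4| = 29.07 Hz.

29.07 Hz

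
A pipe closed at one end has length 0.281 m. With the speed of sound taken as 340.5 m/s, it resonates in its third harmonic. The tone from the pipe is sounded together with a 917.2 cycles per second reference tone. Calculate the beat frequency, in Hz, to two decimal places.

Closed pipe (odd harmonics): f_n = n·v/(4L) = 3·340.5/(4·0.281) = 908.8078 Hz.
f_beat = |908.8078 − 917.2| = 8.39 Hz.

8.39 Hz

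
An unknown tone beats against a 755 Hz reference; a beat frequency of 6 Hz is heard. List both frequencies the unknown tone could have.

|f − 755| = 6, so f = 755 ± 6.

749 Hz or 761 Hz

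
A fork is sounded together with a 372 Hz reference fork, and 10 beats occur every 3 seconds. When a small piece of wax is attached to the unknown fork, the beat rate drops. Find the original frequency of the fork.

Beat frequency = 10/3 = 3.3333 Hz.
|f − 372| = 3.3333, so the fork was at either 368.6667 Hz or 375.3333 Hz.
Loading a fork with wax lowers its frequency; the adjustment lowers the fork's frequency.
The beat rate fell, so the adjustment moved the fork toward 372 Hz — it must have started above the reference.

375.3333 Hz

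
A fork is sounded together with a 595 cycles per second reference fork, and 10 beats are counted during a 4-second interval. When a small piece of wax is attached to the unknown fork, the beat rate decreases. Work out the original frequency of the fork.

597.5 Hz

Beat frequency = 10/4 = 2.5 Hz.
|f − 595| = 2.5, so the fork was at either 592.5 Hz or 597.5 Hz.
Loading a fork with wax lowers its frequency; the adjustment lowers the fork's frequency.
The beat rate fell, so the adjustment moved the fork toward 595 Hz — it must have started above the reference.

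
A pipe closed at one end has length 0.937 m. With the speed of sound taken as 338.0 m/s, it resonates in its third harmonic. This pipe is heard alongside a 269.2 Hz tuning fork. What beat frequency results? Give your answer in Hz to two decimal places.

Closed pipe (odd harmonics): f_n = n·v/(4L) = 3·338.0/(4·0.937) = 270.5443 Hz.
f_beat = |270.5443 − 269.2| = 1.34 Hz.

1.34 Hz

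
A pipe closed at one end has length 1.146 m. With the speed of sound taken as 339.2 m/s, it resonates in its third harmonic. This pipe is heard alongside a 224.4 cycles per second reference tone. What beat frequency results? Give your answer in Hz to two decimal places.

Closed pipe (odd harmonics): f_n = n·v/(4L) = 3·339.2/(4·1.146) = 221.9895 Hz.
f_beat = |221.9895 − 224.4| = 2.41 Hz.

2.41 Hz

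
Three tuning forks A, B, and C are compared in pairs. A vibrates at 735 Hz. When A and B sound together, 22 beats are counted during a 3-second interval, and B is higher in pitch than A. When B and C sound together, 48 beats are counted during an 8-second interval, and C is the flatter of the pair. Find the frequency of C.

736.3333 Hz

A–B: Beat frequency = 22/3 = 7.3333 Hz.
B is above A, so f_B = 735 + 7.3333 = 742.3333 Hz.
B–C: Beat frequency = 48/8 = 6 Hz.
C is below B, so f_C = 742.3333 − 6 = 736.3333 Hz.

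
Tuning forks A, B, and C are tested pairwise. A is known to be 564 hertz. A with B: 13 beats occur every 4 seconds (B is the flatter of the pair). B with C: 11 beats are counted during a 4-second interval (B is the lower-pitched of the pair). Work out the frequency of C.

A–B: Beat frequency = 13/4 = 3.25 Hz.
B is below A, so f_B = 564 − 3.25 = 560.75 Hz.
B–C: Beat frequency = 11/4 = 2.75 Hz.
C is above B, so f_C = 560.75 + 2.75 = 563.5 Hz.

563.5 Hz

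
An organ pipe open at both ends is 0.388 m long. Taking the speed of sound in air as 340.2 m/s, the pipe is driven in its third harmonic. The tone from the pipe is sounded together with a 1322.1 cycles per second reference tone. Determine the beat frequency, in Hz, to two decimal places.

6.89 Hz

Open pipe: f_n = n·v/(2L) = 3·340.2/(2·0.388) = 1315.2062 Hz.
f_beat = |1315.2062 − 1322.1| = 6.89 Hz.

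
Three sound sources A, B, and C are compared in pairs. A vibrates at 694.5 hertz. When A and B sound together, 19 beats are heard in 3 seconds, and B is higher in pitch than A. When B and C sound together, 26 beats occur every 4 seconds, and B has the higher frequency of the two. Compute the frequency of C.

694.3333 Hz

A–B: Beat frequency = 19/3 = 6.3333 Hz.
B is above A, so f_B = 694.5 + 6.3333 = 700.8333 Hz.
B–C: Beat frequency = 26/4 = 6.5 Hz.
C is below B, so f_C = 700.8333 − 6.5 = 694.3333 Hz.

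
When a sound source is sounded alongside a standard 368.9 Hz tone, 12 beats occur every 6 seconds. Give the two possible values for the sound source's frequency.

366.9 Hz or 370.9 Hz

Beat frequency = 12/6 = 2 Hz.
|f − 368.9| = 2, so f = 368.9 ± 2.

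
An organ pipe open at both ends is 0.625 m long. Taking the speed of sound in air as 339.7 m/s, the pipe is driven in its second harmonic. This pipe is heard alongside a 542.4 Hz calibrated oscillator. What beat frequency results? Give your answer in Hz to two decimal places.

1.12 Hz

Open pipe: f_n = n·v/(2L) = 2·339.7/(2·0.625) = 543.5200 Hz.
f_beat = |543.5200 − 542.4| = 1.12 Hz.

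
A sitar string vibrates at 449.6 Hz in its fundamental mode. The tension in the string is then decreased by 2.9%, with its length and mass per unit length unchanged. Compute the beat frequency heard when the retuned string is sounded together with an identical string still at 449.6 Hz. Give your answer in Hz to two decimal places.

For a string, f ∝ √T, so the new frequency is 449.6·√0.971 = 443.0328 Hz.
f_beat = |443.0328 − 449.6| = 6.57 Hz.

6.57 Hz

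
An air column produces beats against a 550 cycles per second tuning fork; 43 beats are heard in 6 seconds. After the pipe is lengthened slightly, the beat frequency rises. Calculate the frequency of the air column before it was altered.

542.8333 Hz

Beat frequency = 43/6 = 7.1667 Hz.
|f − 550| = 7.1667, so the air column was at either 542.8333 Hz or 557.1667 Hz.
A longer pipe has a lower fundamental; the adjustment lowers the air column's frequency.
The beat rate rose, so the adjustment moved the air column further from 550 Hz — it was already below the reference.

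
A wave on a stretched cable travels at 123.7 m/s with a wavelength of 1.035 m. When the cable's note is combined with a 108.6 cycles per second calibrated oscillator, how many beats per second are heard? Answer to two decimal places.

Source frequency f = v/λ = 123.7/1.035 = 119.5169 Hz.
f_beat = |119.5169 − 108.6| = 10.92 Hz.

10.92 Hz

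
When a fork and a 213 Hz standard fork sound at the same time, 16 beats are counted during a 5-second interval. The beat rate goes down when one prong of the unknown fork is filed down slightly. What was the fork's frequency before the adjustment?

Beat frequency = 16/5 = 3.2 Hz.
|f − 213| = 3.2, so the fork was at either 209.8 Hz or 216.2 Hz.
Filing a prong removes mass and raises the fork's frequency; the adjustment raises the fork's frequency.
The beat rate fell, so the adjustment moved the fork toward 213 Hz — it must have started below the reference.

209.8 Hz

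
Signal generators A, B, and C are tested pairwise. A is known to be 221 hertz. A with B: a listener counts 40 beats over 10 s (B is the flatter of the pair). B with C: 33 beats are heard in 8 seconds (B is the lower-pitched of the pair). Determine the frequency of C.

221.125 Hz

A–B: Beat frequency = 40/10 = 4 Hz.
B is below A, so f_B = 221 − 4 = 217 Hz.
B–C: Beat frequency = 33/8 = 4.125 Hz.
C is above B, so f_C = 217 + 4.125 = 221.125 Hz.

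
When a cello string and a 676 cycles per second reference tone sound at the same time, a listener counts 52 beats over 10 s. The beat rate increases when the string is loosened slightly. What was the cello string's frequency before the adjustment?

Beat frequency = 52/10 = 5.2 Hz.
|f − 676| = 5.2, so the cello string was at either 670.8 Hz or 681.2 Hz.
Reducing tension lowers a string's frequency; the adjustment lowers the cello string's frequency.
The beat rate rose, so the adjustment moved the cello string further from 676 Hz — it was already below the reference.

670.8 Hz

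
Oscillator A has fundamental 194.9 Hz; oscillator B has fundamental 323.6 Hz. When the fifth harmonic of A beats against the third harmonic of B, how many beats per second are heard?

Fifth harmonic of the first: 5·194.9 = 974.5 Hz.
Third harmonic of the second: 3·323.6 = 970.8 Hz.
f_beat = |974.5 − 970.8| = 3.7 Hz.

3.7 Hz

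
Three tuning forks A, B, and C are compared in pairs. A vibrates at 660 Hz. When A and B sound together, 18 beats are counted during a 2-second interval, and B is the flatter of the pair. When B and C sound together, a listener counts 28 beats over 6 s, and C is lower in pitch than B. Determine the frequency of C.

A–B: Beat frequency = 18/2 = 9 Hz.
B is below A, so f_B = 660 − 9 = 651 Hz.
B–C: Beat frequency = 28/6 = 4.6667 Hz.
C is below B, so f_C = 651 − 4.6667 = 646.3333 Hz.

646.3333 Hz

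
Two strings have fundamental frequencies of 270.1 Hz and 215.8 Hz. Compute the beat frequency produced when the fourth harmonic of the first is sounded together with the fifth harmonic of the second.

1.4 Hz

Fourth harmonic of the first: 4·270.1 = 1080.4 Hz.
Fifth harmonic of the second: 5·215.8 = 1079.0 Hz.
f_beat = |1080.4 − 1079.0| = 1.4 Hz.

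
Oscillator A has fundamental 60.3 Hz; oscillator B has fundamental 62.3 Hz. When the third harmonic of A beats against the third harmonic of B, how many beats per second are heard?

Third harmonic of the first: 3·60.3 = 180.9 Hz.
Third harmonic of the second: 3·62.3 = 186.9 Hz.
f_beat = |180.9 − 186.9| = 6.0 Hz.

6.0 Hz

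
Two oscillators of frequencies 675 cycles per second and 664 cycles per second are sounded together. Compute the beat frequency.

11 Hz

Beats arise from superposition of two nearby frequencies; the beat rate is |f₁ − f₂|.
|675 − 664| = 11 Hz.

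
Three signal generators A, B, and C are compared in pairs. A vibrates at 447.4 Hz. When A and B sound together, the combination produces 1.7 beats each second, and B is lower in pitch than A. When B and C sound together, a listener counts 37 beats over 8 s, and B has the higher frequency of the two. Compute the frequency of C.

441.075 Hz

B is below A, so f_B = 447.4 − 1.7 = 445.7 Hz.
B–C: Beat frequency = 37/8 = 4.625 Hz.
C is below B, so f_C = 445.7 − 4.625 = 441.075 Hz.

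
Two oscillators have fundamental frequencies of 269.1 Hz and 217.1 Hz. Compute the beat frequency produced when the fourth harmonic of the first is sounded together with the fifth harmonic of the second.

9.1 Hz

Fourth harmonic of the first: 4·269.1 = 1076.4 Hz.
Fifth harmonic of the second: 5·217.1 = 1085.5 Hz.
f_beat = |1076.4 − 1085.5| = 9.1 Hz.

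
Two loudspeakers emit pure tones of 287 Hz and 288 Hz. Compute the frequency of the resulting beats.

1 Hz

Beats arise from superposition of two nearby frequencies; the beat rate is |f₁ − f₂|.
|287 − 288| = 1 Hz.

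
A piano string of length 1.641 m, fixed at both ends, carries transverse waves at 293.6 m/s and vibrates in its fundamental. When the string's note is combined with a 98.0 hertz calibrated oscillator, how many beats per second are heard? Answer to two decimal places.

For a string fixed at both ends, f_n = n·v/(2L) = 1·293.6/(2·1.641) = 89.4576 Hz.
f_beat = |89.4576 − 98.0| = 8.54 Hz.

8.54 Hz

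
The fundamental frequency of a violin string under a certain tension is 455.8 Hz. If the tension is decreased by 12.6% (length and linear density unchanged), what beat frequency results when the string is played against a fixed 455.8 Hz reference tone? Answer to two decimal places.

29.68 Hz

For a string, f ∝ √T, so the new frequency is 455.8·√0.874 = 426.1182 Hz.
f_beat = |426.1182 − 455.8| = 29.68 Hz.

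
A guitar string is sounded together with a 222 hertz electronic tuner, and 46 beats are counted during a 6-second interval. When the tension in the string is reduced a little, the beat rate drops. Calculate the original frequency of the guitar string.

Beat frequency = 46/6 = 7.6667 Hz.
|f − 222| = 7.6667, so the guitar string was at either 214.3333 Hz or 229.6667 Hz.
Lower tension means lower frequency; the adjustment lowers the guitar string's frequency.
The beat rate fell, so the adjustment moved the guitar string toward 222 Hz — it must have started above the reference.

229.6667 Hz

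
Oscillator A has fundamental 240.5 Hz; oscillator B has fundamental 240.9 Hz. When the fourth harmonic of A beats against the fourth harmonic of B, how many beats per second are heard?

1.6 Hz

Fourth harmonic of the first: 4·240.5 = 962.0 Hz.
Fourth harmonic of the second: 4·240.9 = 963.6 Hz.
f_beat = |962.0 − 963.6| = 1.6 Hz.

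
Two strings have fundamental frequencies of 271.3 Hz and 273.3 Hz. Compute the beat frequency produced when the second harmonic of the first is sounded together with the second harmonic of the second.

4.0 Hz

Second harmonic of the first: 2·271.3 = 542.6 Hz.
Second harmonic of the second: 2·273.3 = 546.6 Hz.
f_beat = |542.6 − 546.6| = 4.0 Hz.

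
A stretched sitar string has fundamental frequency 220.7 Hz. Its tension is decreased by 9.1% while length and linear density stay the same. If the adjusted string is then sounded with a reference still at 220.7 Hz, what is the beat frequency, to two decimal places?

For a string, f ∝ √T, so the new frequency is 220.7·√0.909 = 210.4187 Hz.
f_beat = |210.4187 − 220.7| = 10.28 Hz.

10.28 Hz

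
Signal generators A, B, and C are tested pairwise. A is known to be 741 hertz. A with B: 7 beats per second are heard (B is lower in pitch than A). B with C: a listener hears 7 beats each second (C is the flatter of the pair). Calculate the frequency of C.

B is below A, so f_B = 741 − 7 = 734 Hz.
C is below B, so f_C = 734 − 7 = 727 Hz.

727 Hz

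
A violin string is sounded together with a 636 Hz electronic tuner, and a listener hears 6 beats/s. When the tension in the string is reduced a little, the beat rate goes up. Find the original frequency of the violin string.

|f − 636| = 6, so the violin string was at either 630 Hz or 642 Hz.
Lower tension means lower frequency; the adjustment lowers the violin string's frequency.
The beat rate rose, so the adjustment moved the violin string further from 636 Hz — it was already below the reference.

630 Hz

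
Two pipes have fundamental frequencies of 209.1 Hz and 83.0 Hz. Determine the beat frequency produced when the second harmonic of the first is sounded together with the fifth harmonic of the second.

Second harmonic of the first: 2·209.1 = 418.2 Hz.
Fifth harmonic of the second: 5·83.0 = 415.0 Hz.
f_beat = |418.2 − 415.0| = 3.2 Hz.

3.2 Hz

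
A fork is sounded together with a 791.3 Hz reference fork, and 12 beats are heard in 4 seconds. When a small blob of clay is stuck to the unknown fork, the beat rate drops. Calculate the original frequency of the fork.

Beat frequency = 12/4 = 3 Hz.
|f − 791.3| = 3, so the fork was at either 788.3 Hz or 794.3 Hz.
Adding mass to a fork lowers its frequency; the adjustment lowers the fork's frequency.
The beat rate fell, so the adjustment moved the fork toward 791.3 Hz — it must have started above the reference.

794.3 Hz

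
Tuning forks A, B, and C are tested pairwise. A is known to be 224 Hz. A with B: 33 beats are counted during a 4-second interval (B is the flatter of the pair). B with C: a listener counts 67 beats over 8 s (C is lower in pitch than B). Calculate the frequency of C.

207.375 Hz

A–B: Beat frequency = 33/4 = 8.25 Hz.
B is below A, so f_B = 224 − 8.25 = 215.75 Hz.
B–C: Beat frequency = 67/8 = 8.375 Hz.
C is below B, so f_C = 215.75 − 8.375 = 207.375 Hz.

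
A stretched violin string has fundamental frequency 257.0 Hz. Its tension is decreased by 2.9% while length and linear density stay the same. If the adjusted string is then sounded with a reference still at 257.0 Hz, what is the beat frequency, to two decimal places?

3.75 Hz

For a string, f ∝ √T, so the new frequency is 257.0·√0.971 = 253.2461 Hz.
f_beat = |253.2461 − 257.0| = 3.75 Hz.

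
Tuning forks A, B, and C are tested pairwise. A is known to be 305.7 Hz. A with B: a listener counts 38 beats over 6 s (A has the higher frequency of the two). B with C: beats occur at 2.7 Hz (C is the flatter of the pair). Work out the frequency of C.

A–B: Beat frequency = 38/6 = 6.3333 Hz.
B is below A, so f_B = 305.7 − 6.3333 = 299.3667 Hz.
C is below B, so f_C = 299.3667 − 2.7 = 296.6667 Hz.

296.6667 Hz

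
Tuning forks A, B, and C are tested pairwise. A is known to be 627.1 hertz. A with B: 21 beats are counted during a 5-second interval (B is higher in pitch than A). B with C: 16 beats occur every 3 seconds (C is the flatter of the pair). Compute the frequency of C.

625.9667 Hz

A–B: Beat frequency = 21/5 = 4.2 Hz.
B is above A, so f_B = 627.1 + 4.2 = 631.3 Hz.
B–C: Beat frequency = 16/3 = 5.3333 Hz.
C is below B, so f_C = 631.3 − 5.3333 = 625.9667 Hz.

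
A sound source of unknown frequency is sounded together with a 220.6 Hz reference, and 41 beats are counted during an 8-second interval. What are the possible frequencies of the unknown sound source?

Beat frequency = 41/8 = 5.125 Hz.
|f − 220.6| = 5.125, so f = 220.6 ± 5.125.

215.475 Hz or 225.725 Hz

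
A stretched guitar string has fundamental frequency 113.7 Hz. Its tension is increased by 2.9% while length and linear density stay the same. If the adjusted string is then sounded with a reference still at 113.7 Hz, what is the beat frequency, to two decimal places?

1.64 Hz

For a string, f ∝ √T, so the new frequency is 113.7·√1.029 = 115.3369 Hz.
f_beat = |115.3369 − 113.7| = 1.64 Hz.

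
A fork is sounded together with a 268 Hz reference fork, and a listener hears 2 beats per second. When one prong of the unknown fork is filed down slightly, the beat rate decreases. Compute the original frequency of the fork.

|f − 268| = 2, so the fork was at either 266 Hz or 270 Hz.
Filing a prong removes mass and raises the fork's frequency; the adjustment raises the fork's frequency.
The beat rate fell, so the adjustment moved the fork toward 268 Hz — it must have started below the reference.

266 Hz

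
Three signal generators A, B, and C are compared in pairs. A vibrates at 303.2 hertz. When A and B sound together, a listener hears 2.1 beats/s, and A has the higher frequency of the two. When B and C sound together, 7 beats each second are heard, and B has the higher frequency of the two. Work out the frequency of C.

B is below A, so f_B = 303.2 − 2.1 = 301.1 Hz.
C is below B, so f_C = 301.1 − 7 = 294.1 Hz.

294.1 Hz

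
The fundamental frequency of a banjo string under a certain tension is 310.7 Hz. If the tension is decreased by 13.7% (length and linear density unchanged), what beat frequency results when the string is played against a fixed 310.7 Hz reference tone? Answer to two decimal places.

For a string, f ∝ √T, so the new frequency is 310.7·√0.863 = 288.6334 Hz.
f_beat = |288.6334 − 310.7| = 22.07 Hz.

22.07 Hz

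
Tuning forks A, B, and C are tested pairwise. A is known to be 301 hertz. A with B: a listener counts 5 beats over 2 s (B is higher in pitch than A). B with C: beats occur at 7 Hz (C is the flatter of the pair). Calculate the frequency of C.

296.5 Hz

A–B: Beat frequency = 5/2 = 2.5 Hz.
B is above A, so f_B = 301 + 2.5 = 303.5 Hz.
C is below B, so f_C = 303.5 − 7 = 296.5 Hz.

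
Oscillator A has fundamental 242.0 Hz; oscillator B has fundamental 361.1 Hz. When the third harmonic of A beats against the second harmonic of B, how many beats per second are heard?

3.8 Hz

Third harmonic of the first: 3·242.0 = 726.0 Hz.
Second harmonic of the second: 2·361.1 = 722.2 Hz.
f_beat = |726.0 − 722.2| = 3.8 Hz.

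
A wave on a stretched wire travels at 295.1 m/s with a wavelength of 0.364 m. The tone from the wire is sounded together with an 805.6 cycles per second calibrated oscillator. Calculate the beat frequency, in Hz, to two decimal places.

5.11 Hz

Source frequency f = v/λ = 295.1/0.364 = 810.7143 Hz.
f_beat = |810.7143 − 805.6| = 5.11 Hz.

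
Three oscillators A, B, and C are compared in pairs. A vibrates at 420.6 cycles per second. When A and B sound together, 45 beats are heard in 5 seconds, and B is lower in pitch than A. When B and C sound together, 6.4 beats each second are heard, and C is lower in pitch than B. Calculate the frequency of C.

A–B: Beat frequency = 45/5 = 9 Hz.
B is below A, so f_B = 420.6 − 9 = 411.6 Hz.
C is below B, so f_C = 411.6 − 6.4 = 405.2 Hz.

405.2 Hz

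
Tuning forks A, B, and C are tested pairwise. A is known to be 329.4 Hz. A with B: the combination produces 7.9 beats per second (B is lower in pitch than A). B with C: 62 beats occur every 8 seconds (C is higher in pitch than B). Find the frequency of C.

329.25 Hz

B is below A, so f_B = 329.4 − 7.9 = 321.5 Hz.
B–C: Beat frequency = 62/8 = 7.75 Hz.
C is above B, so f_C = 321.5 + 7.75 = 329.25 Hz.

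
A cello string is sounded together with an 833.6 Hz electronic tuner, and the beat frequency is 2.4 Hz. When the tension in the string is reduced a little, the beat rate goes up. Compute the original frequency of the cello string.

|f − 833.6| = 2.4, so the cello string was at either 831.2 Hz or 836 Hz.
Lower tension means lower frequency; the adjustment lowers the cello string's frequency.
The beat rate rose, so the adjustment moved the cello string further from 833.6 Hz — it was already below the reference.

831.2 Hz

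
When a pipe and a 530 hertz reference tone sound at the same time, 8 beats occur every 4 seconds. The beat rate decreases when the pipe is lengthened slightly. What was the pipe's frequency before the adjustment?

532 Hz

Beat frequency = 8/4 = 2 Hz.
|f − 530| = 2, so the pipe was at either 528 Hz or 532 Hz.
A longer pipe has a lower fundamental; the adjustment lowers the pipe's frequency.
The beat rate fell, so the adjustment moved the pipe toward 530 Hz — it must have started above the reference.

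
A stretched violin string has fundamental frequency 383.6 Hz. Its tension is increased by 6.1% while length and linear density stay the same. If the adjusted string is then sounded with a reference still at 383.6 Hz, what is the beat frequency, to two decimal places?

For a string, f ∝ √T, so the new frequency is 383.6·√1.061 = 395.1266 Hz.
f_beat = |395.1266 − 383.6| = 11.53 Hz.

11.53 Hz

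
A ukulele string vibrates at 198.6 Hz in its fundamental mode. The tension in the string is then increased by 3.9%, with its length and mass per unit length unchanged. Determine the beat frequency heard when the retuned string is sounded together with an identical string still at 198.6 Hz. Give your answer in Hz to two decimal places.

3.84 Hz

For a string, f ∝ √T, so the new frequency is 198.6·√1.039 = 202.4357 Hz.
f_beat = |202.4357 − 198.6| = 3.84 Hz.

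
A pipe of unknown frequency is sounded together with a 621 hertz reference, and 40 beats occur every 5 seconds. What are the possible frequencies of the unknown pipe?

Beat frequency = 40/5 = 8 Hz.
|f − 621| = 8, so f = 621 ± 8.

613 Hz or 629 Hz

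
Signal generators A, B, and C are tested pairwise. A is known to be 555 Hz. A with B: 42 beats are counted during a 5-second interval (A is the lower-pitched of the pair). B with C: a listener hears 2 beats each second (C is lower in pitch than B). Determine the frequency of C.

561.4 Hz

A–B: Beat frequency = 42/5 = 8.4 Hz.
B is above A, so f_B = 555 + 8.4 = 563.4 Hz.
C is below B, so f_C = 563.4 − 2 = 561.4 Hz.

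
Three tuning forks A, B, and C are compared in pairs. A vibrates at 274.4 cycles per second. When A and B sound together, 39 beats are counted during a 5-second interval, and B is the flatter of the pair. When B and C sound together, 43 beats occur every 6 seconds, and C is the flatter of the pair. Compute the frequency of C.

A–B: Beat frequency = 39/5 = 7.8 Hz.
B is below A, so f_B = 274.4 − 7.8 = 266.6 Hz.
B–C: Beat frequency = 43/6 = 7.1667 Hz.
C is below B, so f_C = 266.6 − 7.1667 = 259.4333 Hz.

259.4333 Hz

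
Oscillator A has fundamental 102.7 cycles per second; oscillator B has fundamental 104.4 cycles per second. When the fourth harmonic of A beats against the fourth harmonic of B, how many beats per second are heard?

6.8 Hz

Fourth harmonic of the first: 4·102.7 = 410.8 Hz.
Fourth harmonic of the second: 4·104.4 = 417.6 Hz.
f_beat = |410.8 − 417.6| = 6.8 Hz.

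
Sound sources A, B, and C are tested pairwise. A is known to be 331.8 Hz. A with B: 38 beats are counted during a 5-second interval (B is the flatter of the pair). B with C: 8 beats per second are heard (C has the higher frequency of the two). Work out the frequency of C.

332.2 Hz

A–B: Beat frequency = 38/5 = 7.6 Hz.
B is below A, so f_B = 331.8 − 7.6 = 324.2 Hz.
C is above B, so f_C = 324.2 + 8 = 332.2 Hz.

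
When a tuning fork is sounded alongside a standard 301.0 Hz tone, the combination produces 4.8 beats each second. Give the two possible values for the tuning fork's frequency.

296.2 Hz or 305.8 Hz

|f − 301.0| = 4.8, so f = 301.0 ± 4.8.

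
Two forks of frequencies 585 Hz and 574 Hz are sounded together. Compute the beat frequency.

11 Hz

f_beat = |f₁ − f₂|.
|585 − 574| = 11 Hz.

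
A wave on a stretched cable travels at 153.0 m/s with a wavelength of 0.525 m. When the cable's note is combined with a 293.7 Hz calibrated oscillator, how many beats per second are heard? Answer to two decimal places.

2.27 Hz

Source frequency f = v/λ = 153.0/0.525 = 291.4286 Hz.
f_beat = |291.4286 − 293.7| = 2.27 Hz.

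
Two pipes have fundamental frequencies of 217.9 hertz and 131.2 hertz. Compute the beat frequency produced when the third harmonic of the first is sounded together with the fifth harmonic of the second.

2.3 Hz

Third harmonic of the first: 3·217.9 = 653.7 Hz.
Fifth harmonic of the second: 5·131.2 = 656.0 Hz.
f_beat = |653.7 − 656.0| = 2.3 Hz.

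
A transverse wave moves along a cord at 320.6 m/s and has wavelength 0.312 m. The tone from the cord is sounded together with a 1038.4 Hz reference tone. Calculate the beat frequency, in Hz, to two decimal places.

Source frequency f = v/λ = 320.6/0.312 = 1027.5641 Hz.
f_beat = |1027.5641 − 1038.4| = 10.84 Hz.

10.84 Hz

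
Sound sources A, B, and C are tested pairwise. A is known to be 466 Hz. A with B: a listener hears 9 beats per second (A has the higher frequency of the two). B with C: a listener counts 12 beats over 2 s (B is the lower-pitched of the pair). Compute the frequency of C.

463 Hz

B is below A, so f_B = 466 − 9 = 457 Hz.
B–C: Beat frequency = 12/2 = 6 Hz.
C is above B, so f_C = 457 + 6 = 463 Hz.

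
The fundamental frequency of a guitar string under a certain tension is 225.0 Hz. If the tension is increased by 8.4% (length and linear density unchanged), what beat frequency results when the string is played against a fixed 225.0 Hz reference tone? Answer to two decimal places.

9.26 Hz

For a string, f ∝ √T, so the new frequency is 225.0·√1.084 = 234.2595 Hz.
f_beat = |234.2595 − 225.0| = 9.26 Hz.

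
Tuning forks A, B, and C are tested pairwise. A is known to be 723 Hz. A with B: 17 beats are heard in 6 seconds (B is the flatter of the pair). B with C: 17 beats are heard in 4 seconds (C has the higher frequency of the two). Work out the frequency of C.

A–B: Beat frequency = 17/6 = 2.8333 Hz.
B is below A, so f_B = 723 − 2.8333 = 720.1667 Hz.
B–C: Beat frequency = 17/4 = 4.25 Hz.
C is above B, so f_C = 720.1667 + 4.25 = 724.4167 Hz.

724.4167 Hz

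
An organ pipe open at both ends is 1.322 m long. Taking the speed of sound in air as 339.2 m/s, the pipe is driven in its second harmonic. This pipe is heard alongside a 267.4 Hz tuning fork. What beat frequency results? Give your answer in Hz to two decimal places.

10.82 Hz

Open pipe: f_n = n·v/(2L) = 2·339.2/(2·1.322) = 256.5809 Hz.
f_beat = |256.5809 − 267.4| = 10.82 Hz.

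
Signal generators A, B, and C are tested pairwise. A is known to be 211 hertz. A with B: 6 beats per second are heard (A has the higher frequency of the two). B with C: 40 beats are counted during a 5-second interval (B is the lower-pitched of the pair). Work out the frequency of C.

B is below A, so f_B = 211 − 6 = 205 Hz.
B–C: Beat frequency = 40/5 = 8 Hz.
C is above B, so f_C = 205 + 8 = 213 Hz.

213 Hz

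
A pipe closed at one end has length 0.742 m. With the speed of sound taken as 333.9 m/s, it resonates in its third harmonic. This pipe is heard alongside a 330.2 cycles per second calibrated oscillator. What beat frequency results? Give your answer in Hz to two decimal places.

Closed pipe (odd harmonics): f_n = n·v/(4L) = 3·333.9/(4·0.742) = 337.5000 Hz.
f_beat = |337.5000 − 330.2| = 7.30 Hz.

7.30 Hz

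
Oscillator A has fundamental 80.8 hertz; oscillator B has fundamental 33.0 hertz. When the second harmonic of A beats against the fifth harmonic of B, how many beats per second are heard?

Second harmonic of the first: 2·80.8 = 161.6 Hz.
Fifth harmonic of the second: 5·33.0 = 165.0 Hz.
f_beat = |161.6 − 165.0| = 3.4 Hz.

3.4 Hz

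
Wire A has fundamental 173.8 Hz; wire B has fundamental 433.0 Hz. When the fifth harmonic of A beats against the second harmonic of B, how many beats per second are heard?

3.0 Hz

Fifth harmonic of the first: 5·173.8 = 869.0 Hz.
Second harmonic of the second: 2·433.0 = 866.0 Hz.
f_beat = |869.0 − 866.0| = 3.0 Hz.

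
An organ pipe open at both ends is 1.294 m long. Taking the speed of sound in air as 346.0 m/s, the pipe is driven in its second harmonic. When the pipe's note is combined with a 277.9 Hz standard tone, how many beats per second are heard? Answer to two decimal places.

Open pipe: f_n = n·v/(2L) = 2·346.0/(2·1.294) = 267.3879 Hz.
f_beat = |267.3879 − 277.9| = 10.51 Hz.

10.51 Hz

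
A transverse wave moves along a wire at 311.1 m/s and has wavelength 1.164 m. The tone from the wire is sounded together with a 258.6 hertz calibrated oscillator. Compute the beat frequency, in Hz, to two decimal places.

8.67 Hz

Source frequency f = v/λ = 311.1/1.164 = 267.2680 Hz.
f_beat = |267.2680 − 258.6| = 8.67 Hz.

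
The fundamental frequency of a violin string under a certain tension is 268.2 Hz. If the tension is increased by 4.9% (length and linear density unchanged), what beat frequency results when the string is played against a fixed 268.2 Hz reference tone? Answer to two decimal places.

6.49 Hz

For a string, f ∝ √T, so the new frequency is 268.2·√1.049 = 274.6923 Hz.
f_beat = |274.6923 − 268.2| = 6.49 Hz.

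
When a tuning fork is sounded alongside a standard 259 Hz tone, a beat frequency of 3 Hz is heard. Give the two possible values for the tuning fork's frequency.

|f − 259| = 3, so f = 259 ± 3.

256 Hz or 262 Hz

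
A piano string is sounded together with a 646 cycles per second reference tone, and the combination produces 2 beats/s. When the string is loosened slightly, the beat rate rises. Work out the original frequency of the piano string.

644 Hz

|f − 646| = 2, so the piano string was at either 644 Hz or 648 Hz.
Reducing tension lowers a string's frequency; the adjustment lowers the piano string's frequency.
The beat rate rose, so the adjustment moved the piano string further from 646 Hz — it was already below the reference.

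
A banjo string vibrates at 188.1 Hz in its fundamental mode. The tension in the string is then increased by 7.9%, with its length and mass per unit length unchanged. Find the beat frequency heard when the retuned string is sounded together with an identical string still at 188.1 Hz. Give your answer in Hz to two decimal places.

7.29 Hz

For a string, f ∝ √T, so the new frequency is 188.1·√1.079 = 195.3887 Hz.
f_beat = |195.3887 − 188.1| = 7.29 Hz.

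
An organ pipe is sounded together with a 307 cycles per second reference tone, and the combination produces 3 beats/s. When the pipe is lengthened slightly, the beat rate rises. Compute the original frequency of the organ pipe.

|f − 307| = 3, so the organ pipe was at either 304 Hz or 310 Hz.
A longer pipe has a lower fundamental; the adjustment lowers the organ pipe's frequency.
The beat rate rose, so the adjustment moved the organ pipe further from 307 Hz — it was already below the reference.

304 Hz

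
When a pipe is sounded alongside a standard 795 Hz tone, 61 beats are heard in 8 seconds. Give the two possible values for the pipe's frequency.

Beat frequency = 61/8 = 7.625 Hz.
|f − 795| = 7.625, so f = 795 ± 7.625.

787.375 Hz or 802.625 Hz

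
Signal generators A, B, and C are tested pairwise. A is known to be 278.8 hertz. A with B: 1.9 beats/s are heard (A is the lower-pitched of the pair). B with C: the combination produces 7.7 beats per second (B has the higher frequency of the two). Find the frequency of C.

273 Hz

B is above A, so f_B = 278.8 + 1.9 = 280.7 Hz.
C is below B, so f_C = 280.7 − 7.7 = 273 Hz.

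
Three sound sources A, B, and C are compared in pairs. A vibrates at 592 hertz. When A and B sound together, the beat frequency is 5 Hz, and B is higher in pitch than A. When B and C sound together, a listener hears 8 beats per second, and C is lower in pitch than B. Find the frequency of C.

589 Hz

B is above A, so f_B = 592 + 5 = 597 Hz.
C is below B, so f_C = 597 − 8 = 589 Hz.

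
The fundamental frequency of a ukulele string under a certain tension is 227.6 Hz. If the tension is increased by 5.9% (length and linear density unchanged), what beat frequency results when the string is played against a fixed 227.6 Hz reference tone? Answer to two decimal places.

6.62 Hz

For a string, f ∝ √T, so the new frequency is 227.6·√1.059 = 234.2180 Hz.
f_beat = |234.2180 − 227.6| = 6.62 Hz.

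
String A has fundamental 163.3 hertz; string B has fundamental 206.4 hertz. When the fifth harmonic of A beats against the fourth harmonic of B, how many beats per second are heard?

9.1 Hz

Fifth harmonic of the first: 5·163.3 = 816.5 Hz.
Fourth harmonic of the second: 4·206.4 = 825.6 Hz.
f_beat = |816.5 − 825.6| = 9.1 Hz.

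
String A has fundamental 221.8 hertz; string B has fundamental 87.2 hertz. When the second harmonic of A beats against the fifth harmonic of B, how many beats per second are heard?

7.6 Hz

Second harmonic of the first: 2·221.8 = 443.6 Hz.
Fifth harmonic of the second: 5·87.2 = 436.0 Hz.
f_beat = |443.6 − 436.0| = 7.6 Hz.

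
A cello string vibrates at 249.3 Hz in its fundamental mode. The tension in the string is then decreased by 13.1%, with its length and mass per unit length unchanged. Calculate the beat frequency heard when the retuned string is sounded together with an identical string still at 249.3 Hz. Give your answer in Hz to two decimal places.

16.90 Hz

For a string, f ∝ √T, so the new frequency is 249.3·√0.869 = 232.3979 Hz.
f_beat = |232.3979 − 249.3| = 16.90 Hz.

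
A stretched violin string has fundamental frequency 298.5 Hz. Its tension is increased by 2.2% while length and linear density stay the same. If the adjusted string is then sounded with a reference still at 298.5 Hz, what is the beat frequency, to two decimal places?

3.27 Hz

For a string, f ∝ √T, so the new frequency is 298.5·√1.022 = 301.7656 Hz.
f_beat = |301.7656 − 298.5| = 3.27 Hz.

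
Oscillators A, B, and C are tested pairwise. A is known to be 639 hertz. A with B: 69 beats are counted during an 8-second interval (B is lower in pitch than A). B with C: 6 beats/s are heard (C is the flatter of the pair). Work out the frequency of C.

A–B: Beat frequency = 69/8 = 8.625 Hz.
B is below A, so f_B = 639 − 8.625 = 630.375 Hz.
C is below B, so f_C = 630.375 − 6 = 624.375 Hz.

624.375 Hz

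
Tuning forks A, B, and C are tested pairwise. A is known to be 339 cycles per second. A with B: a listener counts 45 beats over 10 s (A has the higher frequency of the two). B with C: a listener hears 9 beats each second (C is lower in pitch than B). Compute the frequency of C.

A–B: Beat frequency = 45/10 = 4.5 Hz.
B is below A, so f_B = 339 − 4.5 = 334.5 Hz.
C is below B, so f_C = 334.5 − 9 = 325.5 Hz.

325.5 Hz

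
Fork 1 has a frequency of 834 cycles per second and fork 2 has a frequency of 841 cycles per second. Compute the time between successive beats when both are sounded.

f_beat = |834 − 841| = 7 Hz.
Beat period T = 1 / f_beat = 1 / 7 s.

0.143 s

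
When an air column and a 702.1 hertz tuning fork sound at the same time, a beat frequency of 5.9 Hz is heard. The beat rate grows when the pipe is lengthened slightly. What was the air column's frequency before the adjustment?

|f − 702.1| = 5.9, so the air column was at either 696.2 Hz or 708 Hz.
A longer pipe has a lower fundamental; the adjustment lowers the air column's frequency.
The beat rate rose, so the adjustment moved the air column further from 702.1 Hz — it was already below the reference.

696.2 Hz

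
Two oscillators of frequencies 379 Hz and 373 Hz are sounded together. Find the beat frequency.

The beat frequency equals the magnitude of the frequency difference.
|379 − 373| = 6 Hz.

6 Hz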